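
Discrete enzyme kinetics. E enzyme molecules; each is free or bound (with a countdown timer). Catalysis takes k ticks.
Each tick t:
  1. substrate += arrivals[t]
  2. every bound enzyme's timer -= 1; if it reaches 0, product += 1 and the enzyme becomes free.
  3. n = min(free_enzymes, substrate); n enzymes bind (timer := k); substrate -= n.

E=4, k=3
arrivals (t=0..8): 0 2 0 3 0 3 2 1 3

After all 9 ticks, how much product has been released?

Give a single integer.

Answer: 6

Derivation:
t=0: arr=0 -> substrate=0 bound=0 product=0
t=1: arr=2 -> substrate=0 bound=2 product=0
t=2: arr=0 -> substrate=0 bound=2 product=0
t=3: arr=3 -> substrate=1 bound=4 product=0
t=4: arr=0 -> substrate=0 bound=3 product=2
t=5: arr=3 -> substrate=2 bound=4 product=2
t=6: arr=2 -> substrate=2 bound=4 product=4
t=7: arr=1 -> substrate=2 bound=4 product=5
t=8: arr=3 -> substrate=4 bound=4 product=6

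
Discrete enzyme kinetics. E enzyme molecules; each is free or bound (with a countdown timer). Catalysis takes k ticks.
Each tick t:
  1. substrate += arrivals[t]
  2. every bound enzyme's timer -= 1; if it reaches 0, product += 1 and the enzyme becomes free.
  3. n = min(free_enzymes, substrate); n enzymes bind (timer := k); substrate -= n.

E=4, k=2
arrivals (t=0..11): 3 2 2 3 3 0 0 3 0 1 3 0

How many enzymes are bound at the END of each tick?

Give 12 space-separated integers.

Answer: 3 4 4 4 4 4 2 4 3 1 4 3

Derivation:
t=0: arr=3 -> substrate=0 bound=3 product=0
t=1: arr=2 -> substrate=1 bound=4 product=0
t=2: arr=2 -> substrate=0 bound=4 product=3
t=3: arr=3 -> substrate=2 bound=4 product=4
t=4: arr=3 -> substrate=2 bound=4 product=7
t=5: arr=0 -> substrate=1 bound=4 product=8
t=6: arr=0 -> substrate=0 bound=2 product=11
t=7: arr=3 -> substrate=0 bound=4 product=12
t=8: arr=0 -> substrate=0 bound=3 product=13
t=9: arr=1 -> substrate=0 bound=1 product=16
t=10: arr=3 -> substrate=0 bound=4 product=16
t=11: arr=0 -> substrate=0 bound=3 product=17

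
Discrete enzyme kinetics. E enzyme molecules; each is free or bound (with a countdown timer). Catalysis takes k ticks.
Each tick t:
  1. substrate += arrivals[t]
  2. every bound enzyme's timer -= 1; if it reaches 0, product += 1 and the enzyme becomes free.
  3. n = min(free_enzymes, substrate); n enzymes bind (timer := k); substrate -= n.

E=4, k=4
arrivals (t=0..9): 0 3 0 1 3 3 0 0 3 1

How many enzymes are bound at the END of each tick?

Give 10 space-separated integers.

t=0: arr=0 -> substrate=0 bound=0 product=0
t=1: arr=3 -> substrate=0 bound=3 product=0
t=2: arr=0 -> substrate=0 bound=3 product=0
t=3: arr=1 -> substrate=0 bound=4 product=0
t=4: arr=3 -> substrate=3 bound=4 product=0
t=5: arr=3 -> substrate=3 bound=4 product=3
t=6: arr=0 -> substrate=3 bound=4 product=3
t=7: arr=0 -> substrate=2 bound=4 product=4
t=8: arr=3 -> substrate=5 bound=4 product=4
t=9: arr=1 -> substrate=3 bound=4 product=7

Answer: 0 3 3 4 4 4 4 4 4 4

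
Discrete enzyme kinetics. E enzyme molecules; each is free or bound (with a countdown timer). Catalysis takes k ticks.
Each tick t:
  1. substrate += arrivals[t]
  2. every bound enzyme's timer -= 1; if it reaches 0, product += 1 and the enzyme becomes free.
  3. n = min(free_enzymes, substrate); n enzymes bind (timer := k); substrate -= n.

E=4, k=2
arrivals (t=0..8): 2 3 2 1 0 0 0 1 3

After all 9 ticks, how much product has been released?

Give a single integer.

Answer: 8

Derivation:
t=0: arr=2 -> substrate=0 bound=2 product=0
t=1: arr=3 -> substrate=1 bound=4 product=0
t=2: arr=2 -> substrate=1 bound=4 product=2
t=3: arr=1 -> substrate=0 bound=4 product=4
t=4: arr=0 -> substrate=0 bound=2 product=6
t=5: arr=0 -> substrate=0 bound=0 product=8
t=6: arr=0 -> substrate=0 bound=0 product=8
t=7: arr=1 -> substrate=0 bound=1 product=8
t=8: arr=3 -> substrate=0 bound=4 product=8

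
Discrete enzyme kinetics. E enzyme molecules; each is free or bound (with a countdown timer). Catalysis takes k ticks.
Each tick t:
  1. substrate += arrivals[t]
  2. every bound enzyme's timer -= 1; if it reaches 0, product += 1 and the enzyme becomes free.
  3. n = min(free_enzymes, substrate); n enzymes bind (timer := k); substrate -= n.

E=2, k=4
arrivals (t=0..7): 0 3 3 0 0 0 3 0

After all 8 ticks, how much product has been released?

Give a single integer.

Answer: 2

Derivation:
t=0: arr=0 -> substrate=0 bound=0 product=0
t=1: arr=3 -> substrate=1 bound=2 product=0
t=2: arr=3 -> substrate=4 bound=2 product=0
t=3: arr=0 -> substrate=4 bound=2 product=0
t=4: arr=0 -> substrate=4 bound=2 product=0
t=5: arr=0 -> substrate=2 bound=2 product=2
t=6: arr=3 -> substrate=5 bound=2 product=2
t=7: arr=0 -> substrate=5 bound=2 product=2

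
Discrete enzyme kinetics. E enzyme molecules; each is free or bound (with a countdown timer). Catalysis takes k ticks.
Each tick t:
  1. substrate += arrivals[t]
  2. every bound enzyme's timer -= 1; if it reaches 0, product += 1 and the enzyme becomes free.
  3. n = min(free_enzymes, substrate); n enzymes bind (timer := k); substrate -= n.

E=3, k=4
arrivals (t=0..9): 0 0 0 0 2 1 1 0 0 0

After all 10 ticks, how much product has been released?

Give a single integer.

t=0: arr=0 -> substrate=0 bound=0 product=0
t=1: arr=0 -> substrate=0 bound=0 product=0
t=2: arr=0 -> substrate=0 bound=0 product=0
t=3: arr=0 -> substrate=0 bound=0 product=0
t=4: arr=2 -> substrate=0 bound=2 product=0
t=5: arr=1 -> substrate=0 bound=3 product=0
t=6: arr=1 -> substrate=1 bound=3 product=0
t=7: arr=0 -> substrate=1 bound=3 product=0
t=8: arr=0 -> substrate=0 bound=2 product=2
t=9: arr=0 -> substrate=0 bound=1 product=3

Answer: 3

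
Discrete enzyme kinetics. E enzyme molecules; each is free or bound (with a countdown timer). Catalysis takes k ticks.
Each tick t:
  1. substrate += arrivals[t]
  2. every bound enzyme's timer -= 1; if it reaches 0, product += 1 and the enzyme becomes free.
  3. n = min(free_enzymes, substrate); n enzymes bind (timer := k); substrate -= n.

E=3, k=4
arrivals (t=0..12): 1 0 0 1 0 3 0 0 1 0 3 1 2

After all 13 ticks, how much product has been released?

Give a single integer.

t=0: arr=1 -> substrate=0 bound=1 product=0
t=1: arr=0 -> substrate=0 bound=1 product=0
t=2: arr=0 -> substrate=0 bound=1 product=0
t=3: arr=1 -> substrate=0 bound=2 product=0
t=4: arr=0 -> substrate=0 bound=1 product=1
t=5: arr=3 -> substrate=1 bound=3 product=1
t=6: arr=0 -> substrate=1 bound=3 product=1
t=7: arr=0 -> substrate=0 bound=3 product=2
t=8: arr=1 -> substrate=1 bound=3 product=2
t=9: arr=0 -> substrate=0 bound=2 product=4
t=10: arr=3 -> substrate=2 bound=3 product=4
t=11: arr=1 -> substrate=2 bound=3 product=5
t=12: arr=2 -> substrate=4 bound=3 product=5

Answer: 5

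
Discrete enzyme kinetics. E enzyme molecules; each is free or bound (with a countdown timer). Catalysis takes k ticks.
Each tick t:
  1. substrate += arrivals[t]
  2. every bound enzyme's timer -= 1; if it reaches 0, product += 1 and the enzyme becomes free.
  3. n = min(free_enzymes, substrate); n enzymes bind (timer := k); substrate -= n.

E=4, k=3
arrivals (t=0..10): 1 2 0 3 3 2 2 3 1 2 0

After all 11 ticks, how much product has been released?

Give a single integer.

Answer: 11

Derivation:
t=0: arr=1 -> substrate=0 bound=1 product=0
t=1: arr=2 -> substrate=0 bound=3 product=0
t=2: arr=0 -> substrate=0 bound=3 product=0
t=3: arr=3 -> substrate=1 bound=4 product=1
t=4: arr=3 -> substrate=2 bound=4 product=3
t=5: arr=2 -> substrate=4 bound=4 product=3
t=6: arr=2 -> substrate=4 bound=4 product=5
t=7: arr=3 -> substrate=5 bound=4 product=7
t=8: arr=1 -> substrate=6 bound=4 product=7
t=9: arr=2 -> substrate=6 bound=4 product=9
t=10: arr=0 -> substrate=4 bound=4 product=11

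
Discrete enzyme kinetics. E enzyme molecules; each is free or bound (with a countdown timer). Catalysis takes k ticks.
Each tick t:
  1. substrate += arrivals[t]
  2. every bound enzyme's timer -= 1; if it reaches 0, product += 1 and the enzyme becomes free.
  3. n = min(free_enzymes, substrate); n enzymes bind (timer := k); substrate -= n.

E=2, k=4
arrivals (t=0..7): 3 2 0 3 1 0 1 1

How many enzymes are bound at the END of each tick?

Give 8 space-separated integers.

Answer: 2 2 2 2 2 2 2 2

Derivation:
t=0: arr=3 -> substrate=1 bound=2 product=0
t=1: arr=2 -> substrate=3 bound=2 product=0
t=2: arr=0 -> substrate=3 bound=2 product=0
t=3: arr=3 -> substrate=6 bound=2 product=0
t=4: arr=1 -> substrate=5 bound=2 product=2
t=5: arr=0 -> substrate=5 bound=2 product=2
t=6: arr=1 -> substrate=6 bound=2 product=2
t=7: arr=1 -> substrate=7 bound=2 product=2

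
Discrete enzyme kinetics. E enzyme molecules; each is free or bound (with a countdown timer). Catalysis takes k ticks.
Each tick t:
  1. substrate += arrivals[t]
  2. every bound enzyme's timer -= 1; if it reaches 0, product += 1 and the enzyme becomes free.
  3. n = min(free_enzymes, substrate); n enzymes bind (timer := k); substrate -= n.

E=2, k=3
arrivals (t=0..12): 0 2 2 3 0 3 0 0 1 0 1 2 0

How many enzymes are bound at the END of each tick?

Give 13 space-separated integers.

Answer: 0 2 2 2 2 2 2 2 2 2 2 2 2

Derivation:
t=0: arr=0 -> substrate=0 bound=0 product=0
t=1: arr=2 -> substrate=0 bound=2 product=0
t=2: arr=2 -> substrate=2 bound=2 product=0
t=3: arr=3 -> substrate=5 bound=2 product=0
t=4: arr=0 -> substrate=3 bound=2 product=2
t=5: arr=3 -> substrate=6 bound=2 product=2
t=6: arr=0 -> substrate=6 bound=2 product=2
t=7: arr=0 -> substrate=4 bound=2 product=4
t=8: arr=1 -> substrate=5 bound=2 product=4
t=9: arr=0 -> substrate=5 bound=2 product=4
t=10: arr=1 -> substrate=4 bound=2 product=6
t=11: arr=2 -> substrate=6 bound=2 product=6
t=12: arr=0 -> substrate=6 bound=2 product=6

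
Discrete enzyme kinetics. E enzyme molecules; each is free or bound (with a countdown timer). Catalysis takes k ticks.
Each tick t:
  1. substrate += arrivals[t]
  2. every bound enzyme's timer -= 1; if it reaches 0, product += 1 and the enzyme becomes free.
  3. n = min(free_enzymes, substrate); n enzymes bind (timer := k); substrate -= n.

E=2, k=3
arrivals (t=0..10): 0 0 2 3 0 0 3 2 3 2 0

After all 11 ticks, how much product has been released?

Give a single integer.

t=0: arr=0 -> substrate=0 bound=0 product=0
t=1: arr=0 -> substrate=0 bound=0 product=0
t=2: arr=2 -> substrate=0 bound=2 product=0
t=3: arr=3 -> substrate=3 bound=2 product=0
t=4: arr=0 -> substrate=3 bound=2 product=0
t=5: arr=0 -> substrate=1 bound=2 product=2
t=6: arr=3 -> substrate=4 bound=2 product=2
t=7: arr=2 -> substrate=6 bound=2 product=2
t=8: arr=3 -> substrate=7 bound=2 product=4
t=9: arr=2 -> substrate=9 bound=2 product=4
t=10: arr=0 -> substrate=9 bound=2 product=4

Answer: 4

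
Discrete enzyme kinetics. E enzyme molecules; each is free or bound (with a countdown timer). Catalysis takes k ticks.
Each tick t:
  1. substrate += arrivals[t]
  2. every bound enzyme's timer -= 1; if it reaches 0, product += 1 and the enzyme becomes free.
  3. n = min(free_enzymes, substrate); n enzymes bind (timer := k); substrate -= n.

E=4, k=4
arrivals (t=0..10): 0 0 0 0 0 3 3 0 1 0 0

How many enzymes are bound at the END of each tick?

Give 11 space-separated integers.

Answer: 0 0 0 0 0 3 4 4 4 4 3

Derivation:
t=0: arr=0 -> substrate=0 bound=0 product=0
t=1: arr=0 -> substrate=0 bound=0 product=0
t=2: arr=0 -> substrate=0 bound=0 product=0
t=3: arr=0 -> substrate=0 bound=0 product=0
t=4: arr=0 -> substrate=0 bound=0 product=0
t=5: arr=3 -> substrate=0 bound=3 product=0
t=6: arr=3 -> substrate=2 bound=4 product=0
t=7: arr=0 -> substrate=2 bound=4 product=0
t=8: arr=1 -> substrate=3 bound=4 product=0
t=9: arr=0 -> substrate=0 bound=4 product=3
t=10: arr=0 -> substrate=0 bound=3 product=4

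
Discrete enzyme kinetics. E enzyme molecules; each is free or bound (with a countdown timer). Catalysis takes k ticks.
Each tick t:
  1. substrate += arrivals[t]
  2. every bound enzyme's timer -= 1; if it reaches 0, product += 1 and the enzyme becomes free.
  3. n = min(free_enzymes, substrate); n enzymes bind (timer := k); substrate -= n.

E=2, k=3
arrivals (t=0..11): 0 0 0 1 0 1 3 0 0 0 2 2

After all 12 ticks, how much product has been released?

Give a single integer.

t=0: arr=0 -> substrate=0 bound=0 product=0
t=1: arr=0 -> substrate=0 bound=0 product=0
t=2: arr=0 -> substrate=0 bound=0 product=0
t=3: arr=1 -> substrate=0 bound=1 product=0
t=4: arr=0 -> substrate=0 bound=1 product=0
t=5: arr=1 -> substrate=0 bound=2 product=0
t=6: arr=3 -> substrate=2 bound=2 product=1
t=7: arr=0 -> substrate=2 bound=2 product=1
t=8: arr=0 -> substrate=1 bound=2 product=2
t=9: arr=0 -> substrate=0 bound=2 product=3
t=10: arr=2 -> substrate=2 bound=2 product=3
t=11: arr=2 -> substrate=3 bound=2 product=4

Answer: 4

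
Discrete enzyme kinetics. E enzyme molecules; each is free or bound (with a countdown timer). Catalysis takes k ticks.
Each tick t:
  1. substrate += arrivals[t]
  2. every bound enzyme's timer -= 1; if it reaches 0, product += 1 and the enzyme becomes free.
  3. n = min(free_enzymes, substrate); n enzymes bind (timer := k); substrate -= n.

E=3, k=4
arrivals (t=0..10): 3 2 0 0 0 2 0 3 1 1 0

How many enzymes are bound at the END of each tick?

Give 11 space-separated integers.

t=0: arr=3 -> substrate=0 bound=3 product=0
t=1: arr=2 -> substrate=2 bound=3 product=0
t=2: arr=0 -> substrate=2 bound=3 product=0
t=3: arr=0 -> substrate=2 bound=3 product=0
t=4: arr=0 -> substrate=0 bound=2 product=3
t=5: arr=2 -> substrate=1 bound=3 product=3
t=6: arr=0 -> substrate=1 bound=3 product=3
t=7: arr=3 -> substrate=4 bound=3 product=3
t=8: arr=1 -> substrate=3 bound=3 product=5
t=9: arr=1 -> substrate=3 bound=3 product=6
t=10: arr=0 -> substrate=3 bound=3 product=6

Answer: 3 3 3 3 2 3 3 3 3 3 3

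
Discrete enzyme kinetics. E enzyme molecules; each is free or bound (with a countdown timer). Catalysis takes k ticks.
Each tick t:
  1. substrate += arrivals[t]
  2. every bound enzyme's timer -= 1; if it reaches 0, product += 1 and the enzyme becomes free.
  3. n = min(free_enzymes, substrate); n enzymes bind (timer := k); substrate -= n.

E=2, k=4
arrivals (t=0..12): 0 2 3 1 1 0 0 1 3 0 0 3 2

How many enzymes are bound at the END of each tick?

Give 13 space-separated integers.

t=0: arr=0 -> substrate=0 bound=0 product=0
t=1: arr=2 -> substrate=0 bound=2 product=0
t=2: arr=3 -> substrate=3 bound=2 product=0
t=3: arr=1 -> substrate=4 bound=2 product=0
t=4: arr=1 -> substrate=5 bound=2 product=0
t=5: arr=0 -> substrate=3 bound=2 product=2
t=6: arr=0 -> substrate=3 bound=2 product=2
t=7: arr=1 -> substrate=4 bound=2 product=2
t=8: arr=3 -> substrate=7 bound=2 product=2
t=9: arr=0 -> substrate=5 bound=2 product=4
t=10: arr=0 -> substrate=5 bound=2 product=4
t=11: arr=3 -> substrate=8 bound=2 product=4
t=12: arr=2 -> substrate=10 bound=2 product=4

Answer: 0 2 2 2 2 2 2 2 2 2 2 2 2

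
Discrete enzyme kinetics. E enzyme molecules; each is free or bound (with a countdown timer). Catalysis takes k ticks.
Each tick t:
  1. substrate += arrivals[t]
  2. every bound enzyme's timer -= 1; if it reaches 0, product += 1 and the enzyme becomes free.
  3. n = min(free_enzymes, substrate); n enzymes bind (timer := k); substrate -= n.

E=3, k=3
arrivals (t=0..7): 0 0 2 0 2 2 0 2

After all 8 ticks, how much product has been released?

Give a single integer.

t=0: arr=0 -> substrate=0 bound=0 product=0
t=1: arr=0 -> substrate=0 bound=0 product=0
t=2: arr=2 -> substrate=0 bound=2 product=0
t=3: arr=0 -> substrate=0 bound=2 product=0
t=4: arr=2 -> substrate=1 bound=3 product=0
t=5: arr=2 -> substrate=1 bound=3 product=2
t=6: arr=0 -> substrate=1 bound=3 product=2
t=7: arr=2 -> substrate=2 bound=3 product=3

Answer: 3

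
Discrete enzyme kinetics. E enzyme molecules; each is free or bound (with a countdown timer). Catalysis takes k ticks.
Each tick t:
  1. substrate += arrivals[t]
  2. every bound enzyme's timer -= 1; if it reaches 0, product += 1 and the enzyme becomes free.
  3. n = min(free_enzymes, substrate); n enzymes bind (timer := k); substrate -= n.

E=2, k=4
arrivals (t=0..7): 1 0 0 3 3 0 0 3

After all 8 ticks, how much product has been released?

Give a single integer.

t=0: arr=1 -> substrate=0 bound=1 product=0
t=1: arr=0 -> substrate=0 bound=1 product=0
t=2: arr=0 -> substrate=0 bound=1 product=0
t=3: arr=3 -> substrate=2 bound=2 product=0
t=4: arr=3 -> substrate=4 bound=2 product=1
t=5: arr=0 -> substrate=4 bound=2 product=1
t=6: arr=0 -> substrate=4 bound=2 product=1
t=7: arr=3 -> substrate=6 bound=2 product=2

Answer: 2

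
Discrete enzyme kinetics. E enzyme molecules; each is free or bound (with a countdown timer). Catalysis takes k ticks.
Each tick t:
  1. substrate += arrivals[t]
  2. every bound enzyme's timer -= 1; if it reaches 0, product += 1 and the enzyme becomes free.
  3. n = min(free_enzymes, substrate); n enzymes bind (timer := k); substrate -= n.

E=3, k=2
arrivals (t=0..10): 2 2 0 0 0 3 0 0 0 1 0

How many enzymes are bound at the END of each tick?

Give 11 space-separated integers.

Answer: 2 3 2 1 0 3 3 0 0 1 1

Derivation:
t=0: arr=2 -> substrate=0 bound=2 product=0
t=1: arr=2 -> substrate=1 bound=3 product=0
t=2: arr=0 -> substrate=0 bound=2 product=2
t=3: arr=0 -> substrate=0 bound=1 product=3
t=4: arr=0 -> substrate=0 bound=0 product=4
t=5: arr=3 -> substrate=0 bound=3 product=4
t=6: arr=0 -> substrate=0 bound=3 product=4
t=7: arr=0 -> substrate=0 bound=0 product=7
t=8: arr=0 -> substrate=0 bound=0 product=7
t=9: arr=1 -> substrate=0 bound=1 product=7
t=10: arr=0 -> substrate=0 bound=1 product=7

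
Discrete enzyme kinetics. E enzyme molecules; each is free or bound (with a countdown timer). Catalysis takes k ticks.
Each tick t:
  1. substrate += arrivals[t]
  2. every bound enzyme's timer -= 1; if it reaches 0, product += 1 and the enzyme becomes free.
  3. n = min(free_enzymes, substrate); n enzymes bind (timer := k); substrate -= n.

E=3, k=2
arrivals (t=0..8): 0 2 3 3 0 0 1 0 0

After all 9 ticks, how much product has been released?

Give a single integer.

t=0: arr=0 -> substrate=0 bound=0 product=0
t=1: arr=2 -> substrate=0 bound=2 product=0
t=2: arr=3 -> substrate=2 bound=3 product=0
t=3: arr=3 -> substrate=3 bound=3 product=2
t=4: arr=0 -> substrate=2 bound=3 product=3
t=5: arr=0 -> substrate=0 bound=3 product=5
t=6: arr=1 -> substrate=0 bound=3 product=6
t=7: arr=0 -> substrate=0 bound=1 product=8
t=8: arr=0 -> substrate=0 bound=0 product=9

Answer: 9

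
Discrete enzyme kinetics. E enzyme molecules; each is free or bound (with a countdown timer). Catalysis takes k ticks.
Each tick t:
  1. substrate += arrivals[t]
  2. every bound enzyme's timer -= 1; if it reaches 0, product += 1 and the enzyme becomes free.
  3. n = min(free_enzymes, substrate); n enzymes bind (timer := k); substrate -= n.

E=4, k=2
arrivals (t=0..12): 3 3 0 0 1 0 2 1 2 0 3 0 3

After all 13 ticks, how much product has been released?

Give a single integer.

t=0: arr=3 -> substrate=0 bound=3 product=0
t=1: arr=3 -> substrate=2 bound=4 product=0
t=2: arr=0 -> substrate=0 bound=3 product=3
t=3: arr=0 -> substrate=0 bound=2 product=4
t=4: arr=1 -> substrate=0 bound=1 product=6
t=5: arr=0 -> substrate=0 bound=1 product=6
t=6: arr=2 -> substrate=0 bound=2 product=7
t=7: arr=1 -> substrate=0 bound=3 product=7
t=8: arr=2 -> substrate=0 bound=3 product=9
t=9: arr=0 -> substrate=0 bound=2 product=10
t=10: arr=3 -> substrate=0 bound=3 product=12
t=11: arr=0 -> substrate=0 bound=3 product=12
t=12: arr=3 -> substrate=0 bound=3 product=15

Answer: 15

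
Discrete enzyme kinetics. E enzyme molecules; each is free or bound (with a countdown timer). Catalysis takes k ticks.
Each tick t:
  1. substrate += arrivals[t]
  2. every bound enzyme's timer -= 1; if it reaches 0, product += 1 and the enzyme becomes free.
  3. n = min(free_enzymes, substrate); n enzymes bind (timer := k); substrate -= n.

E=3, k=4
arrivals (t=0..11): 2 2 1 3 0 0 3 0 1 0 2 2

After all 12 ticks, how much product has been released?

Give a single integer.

Answer: 6

Derivation:
t=0: arr=2 -> substrate=0 bound=2 product=0
t=1: arr=2 -> substrate=1 bound=3 product=0
t=2: arr=1 -> substrate=2 bound=3 product=0
t=3: arr=3 -> substrate=5 bound=3 product=0
t=4: arr=0 -> substrate=3 bound=3 product=2
t=5: arr=0 -> substrate=2 bound=3 product=3
t=6: arr=3 -> substrate=5 bound=3 product=3
t=7: arr=0 -> substrate=5 bound=3 product=3
t=8: arr=1 -> substrate=4 bound=3 product=5
t=9: arr=0 -> substrate=3 bound=3 product=6
t=10: arr=2 -> substrate=5 bound=3 product=6
t=11: arr=2 -> substrate=7 bound=3 product=6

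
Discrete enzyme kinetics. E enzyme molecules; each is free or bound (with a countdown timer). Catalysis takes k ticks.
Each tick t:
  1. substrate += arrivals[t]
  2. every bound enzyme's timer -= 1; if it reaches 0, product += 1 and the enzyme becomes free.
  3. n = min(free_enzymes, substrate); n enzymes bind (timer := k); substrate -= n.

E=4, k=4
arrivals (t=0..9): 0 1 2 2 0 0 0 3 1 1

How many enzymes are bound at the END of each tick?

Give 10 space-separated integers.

t=0: arr=0 -> substrate=0 bound=0 product=0
t=1: arr=1 -> substrate=0 bound=1 product=0
t=2: arr=2 -> substrate=0 bound=3 product=0
t=3: arr=2 -> substrate=1 bound=4 product=0
t=4: arr=0 -> substrate=1 bound=4 product=0
t=5: arr=0 -> substrate=0 bound=4 product=1
t=6: arr=0 -> substrate=0 bound=2 product=3
t=7: arr=3 -> substrate=0 bound=4 product=4
t=8: arr=1 -> substrate=1 bound=4 product=4
t=9: arr=1 -> substrate=1 bound=4 product=5

Answer: 0 1 3 4 4 4 2 4 4 4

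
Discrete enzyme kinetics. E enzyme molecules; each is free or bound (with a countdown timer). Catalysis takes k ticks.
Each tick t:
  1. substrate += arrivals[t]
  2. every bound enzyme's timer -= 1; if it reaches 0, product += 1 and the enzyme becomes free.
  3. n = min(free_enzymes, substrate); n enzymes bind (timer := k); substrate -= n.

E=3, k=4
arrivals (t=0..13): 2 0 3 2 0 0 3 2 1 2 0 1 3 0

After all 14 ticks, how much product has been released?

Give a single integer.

Answer: 8

Derivation:
t=0: arr=2 -> substrate=0 bound=2 product=0
t=1: arr=0 -> substrate=0 bound=2 product=0
t=2: arr=3 -> substrate=2 bound=3 product=0
t=3: arr=2 -> substrate=4 bound=3 product=0
t=4: arr=0 -> substrate=2 bound=3 product=2
t=5: arr=0 -> substrate=2 bound=3 product=2
t=6: arr=3 -> substrate=4 bound=3 product=3
t=7: arr=2 -> substrate=6 bound=3 product=3
t=8: arr=1 -> substrate=5 bound=3 product=5
t=9: arr=2 -> substrate=7 bound=3 product=5
t=10: arr=0 -> substrate=6 bound=3 product=6
t=11: arr=1 -> substrate=7 bound=3 product=6
t=12: arr=3 -> substrate=8 bound=3 product=8
t=13: arr=0 -> substrate=8 bound=3 product=8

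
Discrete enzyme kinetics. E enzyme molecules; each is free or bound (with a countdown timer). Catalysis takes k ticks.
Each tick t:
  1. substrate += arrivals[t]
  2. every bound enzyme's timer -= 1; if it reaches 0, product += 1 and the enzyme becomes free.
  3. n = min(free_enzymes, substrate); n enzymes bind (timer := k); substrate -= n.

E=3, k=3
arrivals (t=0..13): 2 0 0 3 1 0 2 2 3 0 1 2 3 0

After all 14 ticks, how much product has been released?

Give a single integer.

Answer: 11

Derivation:
t=0: arr=2 -> substrate=0 bound=2 product=0
t=1: arr=0 -> substrate=0 bound=2 product=0
t=2: arr=0 -> substrate=0 bound=2 product=0
t=3: arr=3 -> substrate=0 bound=3 product=2
t=4: arr=1 -> substrate=1 bound=3 product=2
t=5: arr=0 -> substrate=1 bound=3 product=2
t=6: arr=2 -> substrate=0 bound=3 product=5
t=7: arr=2 -> substrate=2 bound=3 product=5
t=8: arr=3 -> substrate=5 bound=3 product=5
t=9: arr=0 -> substrate=2 bound=3 product=8
t=10: arr=1 -> substrate=3 bound=3 product=8
t=11: arr=2 -> substrate=5 bound=3 product=8
t=12: arr=3 -> substrate=5 bound=3 product=11
t=13: arr=0 -> substrate=5 bound=3 product=11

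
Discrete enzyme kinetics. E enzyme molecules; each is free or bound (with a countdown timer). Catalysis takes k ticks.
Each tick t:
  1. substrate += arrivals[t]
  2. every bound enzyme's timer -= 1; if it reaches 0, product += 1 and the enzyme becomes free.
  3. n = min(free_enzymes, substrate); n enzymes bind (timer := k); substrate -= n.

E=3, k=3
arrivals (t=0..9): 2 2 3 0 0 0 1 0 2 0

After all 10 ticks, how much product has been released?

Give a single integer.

t=0: arr=2 -> substrate=0 bound=2 product=0
t=1: arr=2 -> substrate=1 bound=3 product=0
t=2: arr=3 -> substrate=4 bound=3 product=0
t=3: arr=0 -> substrate=2 bound=3 product=2
t=4: arr=0 -> substrate=1 bound=3 product=3
t=5: arr=0 -> substrate=1 bound=3 product=3
t=6: arr=1 -> substrate=0 bound=3 product=5
t=7: arr=0 -> substrate=0 bound=2 product=6
t=8: arr=2 -> substrate=1 bound=3 product=6
t=9: arr=0 -> substrate=0 bound=2 product=8

Answer: 8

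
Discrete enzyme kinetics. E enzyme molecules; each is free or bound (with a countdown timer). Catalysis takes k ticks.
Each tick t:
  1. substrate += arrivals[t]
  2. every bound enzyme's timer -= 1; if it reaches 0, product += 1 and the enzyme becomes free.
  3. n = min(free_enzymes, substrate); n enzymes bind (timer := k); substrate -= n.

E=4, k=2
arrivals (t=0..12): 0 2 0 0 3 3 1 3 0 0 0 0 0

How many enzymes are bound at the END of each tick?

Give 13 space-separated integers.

t=0: arr=0 -> substrate=0 bound=0 product=0
t=1: arr=2 -> substrate=0 bound=2 product=0
t=2: arr=0 -> substrate=0 bound=2 product=0
t=3: arr=0 -> substrate=0 bound=0 product=2
t=4: arr=3 -> substrate=0 bound=3 product=2
t=5: arr=3 -> substrate=2 bound=4 product=2
t=6: arr=1 -> substrate=0 bound=4 product=5
t=7: arr=3 -> substrate=2 bound=4 product=6
t=8: arr=0 -> substrate=0 bound=3 product=9
t=9: arr=0 -> substrate=0 bound=2 product=10
t=10: arr=0 -> substrate=0 bound=0 product=12
t=11: arr=0 -> substrate=0 bound=0 product=12
t=12: arr=0 -> substrate=0 bound=0 product=12

Answer: 0 2 2 0 3 4 4 4 3 2 0 0 0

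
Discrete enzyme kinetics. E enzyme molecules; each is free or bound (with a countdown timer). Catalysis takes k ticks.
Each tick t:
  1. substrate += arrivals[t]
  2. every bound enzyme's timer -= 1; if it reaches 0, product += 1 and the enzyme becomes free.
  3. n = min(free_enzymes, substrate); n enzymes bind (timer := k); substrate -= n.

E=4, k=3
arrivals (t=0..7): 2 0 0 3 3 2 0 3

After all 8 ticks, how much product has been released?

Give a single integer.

Answer: 6

Derivation:
t=0: arr=2 -> substrate=0 bound=2 product=0
t=1: arr=0 -> substrate=0 bound=2 product=0
t=2: arr=0 -> substrate=0 bound=2 product=0
t=3: arr=3 -> substrate=0 bound=3 product=2
t=4: arr=3 -> substrate=2 bound=4 product=2
t=5: arr=2 -> substrate=4 bound=4 product=2
t=6: arr=0 -> substrate=1 bound=4 product=5
t=7: arr=3 -> substrate=3 bound=4 product=6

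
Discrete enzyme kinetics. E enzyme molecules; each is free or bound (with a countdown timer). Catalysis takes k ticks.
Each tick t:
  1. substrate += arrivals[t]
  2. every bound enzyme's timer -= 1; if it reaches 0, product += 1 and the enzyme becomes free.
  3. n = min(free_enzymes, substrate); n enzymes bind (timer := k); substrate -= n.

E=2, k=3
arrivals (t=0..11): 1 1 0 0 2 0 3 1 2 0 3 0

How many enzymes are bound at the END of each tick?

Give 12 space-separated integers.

t=0: arr=1 -> substrate=0 bound=1 product=0
t=1: arr=1 -> substrate=0 bound=2 product=0
t=2: arr=0 -> substrate=0 bound=2 product=0
t=3: arr=0 -> substrate=0 bound=1 product=1
t=4: arr=2 -> substrate=0 bound=2 product=2
t=5: arr=0 -> substrate=0 bound=2 product=2
t=6: arr=3 -> substrate=3 bound=2 product=2
t=7: arr=1 -> substrate=2 bound=2 product=4
t=8: arr=2 -> substrate=4 bound=2 product=4
t=9: arr=0 -> substrate=4 bound=2 product=4
t=10: arr=3 -> substrate=5 bound=2 product=6
t=11: arr=0 -> substrate=5 bound=2 product=6

Answer: 1 2 2 1 2 2 2 2 2 2 2 2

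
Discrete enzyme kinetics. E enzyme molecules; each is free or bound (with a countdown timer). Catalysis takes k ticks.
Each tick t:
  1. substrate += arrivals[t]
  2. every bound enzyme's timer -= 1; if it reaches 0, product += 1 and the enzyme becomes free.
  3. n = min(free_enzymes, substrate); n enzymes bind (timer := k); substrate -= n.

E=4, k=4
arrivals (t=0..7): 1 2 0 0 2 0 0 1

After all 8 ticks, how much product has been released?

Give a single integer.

Answer: 3

Derivation:
t=0: arr=1 -> substrate=0 bound=1 product=0
t=1: arr=2 -> substrate=0 bound=3 product=0
t=2: arr=0 -> substrate=0 bound=3 product=0
t=3: arr=0 -> substrate=0 bound=3 product=0
t=4: arr=2 -> substrate=0 bound=4 product=1
t=5: arr=0 -> substrate=0 bound=2 product=3
t=6: arr=0 -> substrate=0 bound=2 product=3
t=7: arr=1 -> substrate=0 bound=3 product=3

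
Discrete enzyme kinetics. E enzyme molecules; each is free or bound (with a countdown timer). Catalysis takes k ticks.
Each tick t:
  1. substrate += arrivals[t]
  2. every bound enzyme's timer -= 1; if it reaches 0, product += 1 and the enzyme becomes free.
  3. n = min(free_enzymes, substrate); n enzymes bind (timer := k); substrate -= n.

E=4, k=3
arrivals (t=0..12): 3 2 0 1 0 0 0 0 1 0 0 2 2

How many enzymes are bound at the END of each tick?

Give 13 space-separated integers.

t=0: arr=3 -> substrate=0 bound=3 product=0
t=1: arr=2 -> substrate=1 bound=4 product=0
t=2: arr=0 -> substrate=1 bound=4 product=0
t=3: arr=1 -> substrate=0 bound=3 product=3
t=4: arr=0 -> substrate=0 bound=2 product=4
t=5: arr=0 -> substrate=0 bound=2 product=4
t=6: arr=0 -> substrate=0 bound=0 product=6
t=7: arr=0 -> substrate=0 bound=0 product=6
t=8: arr=1 -> substrate=0 bound=1 product=6
t=9: arr=0 -> substrate=0 bound=1 product=6
t=10: arr=0 -> substrate=0 bound=1 product=6
t=11: arr=2 -> substrate=0 bound=2 product=7
t=12: arr=2 -> substrate=0 bound=4 product=7

Answer: 3 4 4 3 2 2 0 0 1 1 1 2 4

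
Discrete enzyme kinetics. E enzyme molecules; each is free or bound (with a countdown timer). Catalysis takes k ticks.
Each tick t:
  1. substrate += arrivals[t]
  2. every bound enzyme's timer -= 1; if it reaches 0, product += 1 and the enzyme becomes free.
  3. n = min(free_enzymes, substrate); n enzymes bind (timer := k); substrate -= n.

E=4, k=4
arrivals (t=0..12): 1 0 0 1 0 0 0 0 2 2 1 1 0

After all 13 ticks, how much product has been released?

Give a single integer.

Answer: 4

Derivation:
t=0: arr=1 -> substrate=0 bound=1 product=0
t=1: arr=0 -> substrate=0 bound=1 product=0
t=2: arr=0 -> substrate=0 bound=1 product=0
t=3: arr=1 -> substrate=0 bound=2 product=0
t=4: arr=0 -> substrate=0 bound=1 product=1
t=5: arr=0 -> substrate=0 bound=1 product=1
t=6: arr=0 -> substrate=0 bound=1 product=1
t=7: arr=0 -> substrate=0 bound=0 product=2
t=8: arr=2 -> substrate=0 bound=2 product=2
t=9: arr=2 -> substrate=0 bound=4 product=2
t=10: arr=1 -> substrate=1 bound=4 product=2
t=11: arr=1 -> substrate=2 bound=4 product=2
t=12: arr=0 -> substrate=0 bound=4 product=4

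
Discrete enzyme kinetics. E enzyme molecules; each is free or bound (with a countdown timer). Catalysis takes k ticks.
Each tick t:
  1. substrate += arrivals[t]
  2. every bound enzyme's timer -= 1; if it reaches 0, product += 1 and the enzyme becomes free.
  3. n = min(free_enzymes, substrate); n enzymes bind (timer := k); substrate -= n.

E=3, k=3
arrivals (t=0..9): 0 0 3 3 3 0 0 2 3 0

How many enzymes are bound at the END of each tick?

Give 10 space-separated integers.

t=0: arr=0 -> substrate=0 bound=0 product=0
t=1: arr=0 -> substrate=0 bound=0 product=0
t=2: arr=3 -> substrate=0 bound=3 product=0
t=3: arr=3 -> substrate=3 bound=3 product=0
t=4: arr=3 -> substrate=6 bound=3 product=0
t=5: arr=0 -> substrate=3 bound=3 product=3
t=6: arr=0 -> substrate=3 bound=3 product=3
t=7: arr=2 -> substrate=5 bound=3 product=3
t=8: arr=3 -> substrate=5 bound=3 product=6
t=9: arr=0 -> substrate=5 bound=3 product=6

Answer: 0 0 3 3 3 3 3 3 3 3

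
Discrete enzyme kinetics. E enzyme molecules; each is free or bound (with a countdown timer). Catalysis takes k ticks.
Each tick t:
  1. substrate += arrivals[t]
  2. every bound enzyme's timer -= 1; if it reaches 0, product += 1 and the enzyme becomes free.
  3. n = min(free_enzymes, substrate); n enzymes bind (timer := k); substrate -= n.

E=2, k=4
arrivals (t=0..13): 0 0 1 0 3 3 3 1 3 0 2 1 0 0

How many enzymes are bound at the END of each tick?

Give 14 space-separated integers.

Answer: 0 0 1 1 2 2 2 2 2 2 2 2 2 2

Derivation:
t=0: arr=0 -> substrate=0 bound=0 product=0
t=1: arr=0 -> substrate=0 bound=0 product=0
t=2: arr=1 -> substrate=0 bound=1 product=0
t=3: arr=0 -> substrate=0 bound=1 product=0
t=4: arr=3 -> substrate=2 bound=2 product=0
t=5: arr=3 -> substrate=5 bound=2 product=0
t=6: arr=3 -> substrate=7 bound=2 product=1
t=7: arr=1 -> substrate=8 bound=2 product=1
t=8: arr=3 -> substrate=10 bound=2 product=2
t=9: arr=0 -> substrate=10 bound=2 product=2
t=10: arr=2 -> substrate=11 bound=2 product=3
t=11: arr=1 -> substrate=12 bound=2 product=3
t=12: arr=0 -> substrate=11 bound=2 product=4
t=13: arr=0 -> substrate=11 bound=2 product=4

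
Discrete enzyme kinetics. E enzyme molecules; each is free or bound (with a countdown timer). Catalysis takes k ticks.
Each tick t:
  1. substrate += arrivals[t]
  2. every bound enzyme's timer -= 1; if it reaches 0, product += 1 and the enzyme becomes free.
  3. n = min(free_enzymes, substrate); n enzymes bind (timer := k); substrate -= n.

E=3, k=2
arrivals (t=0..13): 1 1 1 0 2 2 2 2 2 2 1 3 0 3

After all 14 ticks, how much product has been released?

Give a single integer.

Answer: 15

Derivation:
t=0: arr=1 -> substrate=0 bound=1 product=0
t=1: arr=1 -> substrate=0 bound=2 product=0
t=2: arr=1 -> substrate=0 bound=2 product=1
t=3: arr=0 -> substrate=0 bound=1 product=2
t=4: arr=2 -> substrate=0 bound=2 product=3
t=5: arr=2 -> substrate=1 bound=3 product=3
t=6: arr=2 -> substrate=1 bound=3 product=5
t=7: arr=2 -> substrate=2 bound=3 product=6
t=8: arr=2 -> substrate=2 bound=3 product=8
t=9: arr=2 -> substrate=3 bound=3 product=9
t=10: arr=1 -> substrate=2 bound=3 product=11
t=11: arr=3 -> substrate=4 bound=3 product=12
t=12: arr=0 -> substrate=2 bound=3 product=14
t=13: arr=3 -> substrate=4 bound=3 product=15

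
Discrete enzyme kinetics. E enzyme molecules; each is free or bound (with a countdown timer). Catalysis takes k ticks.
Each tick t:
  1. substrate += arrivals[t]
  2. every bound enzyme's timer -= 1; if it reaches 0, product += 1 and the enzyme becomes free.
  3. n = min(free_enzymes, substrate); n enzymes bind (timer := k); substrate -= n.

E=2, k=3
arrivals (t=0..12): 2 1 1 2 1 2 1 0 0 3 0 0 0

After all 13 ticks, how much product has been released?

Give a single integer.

Answer: 8

Derivation:
t=0: arr=2 -> substrate=0 bound=2 product=0
t=1: arr=1 -> substrate=1 bound=2 product=0
t=2: arr=1 -> substrate=2 bound=2 product=0
t=3: arr=2 -> substrate=2 bound=2 product=2
t=4: arr=1 -> substrate=3 bound=2 product=2
t=5: arr=2 -> substrate=5 bound=2 product=2
t=6: arr=1 -> substrate=4 bound=2 product=4
t=7: arr=0 -> substrate=4 bound=2 product=4
t=8: arr=0 -> substrate=4 bound=2 product=4
t=9: arr=3 -> substrate=5 bound=2 product=6
t=10: arr=0 -> substrate=5 bound=2 product=6
t=11: arr=0 -> substrate=5 bound=2 product=6
t=12: arr=0 -> substrate=3 bound=2 product=8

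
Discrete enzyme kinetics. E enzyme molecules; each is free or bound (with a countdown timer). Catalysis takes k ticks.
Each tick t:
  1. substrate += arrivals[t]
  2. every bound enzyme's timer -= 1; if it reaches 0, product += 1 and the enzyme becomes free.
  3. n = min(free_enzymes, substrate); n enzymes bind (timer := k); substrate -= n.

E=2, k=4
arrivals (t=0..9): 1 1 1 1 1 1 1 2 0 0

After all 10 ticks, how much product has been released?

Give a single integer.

Answer: 4

Derivation:
t=0: arr=1 -> substrate=0 bound=1 product=0
t=1: arr=1 -> substrate=0 bound=2 product=0
t=2: arr=1 -> substrate=1 bound=2 product=0
t=3: arr=1 -> substrate=2 bound=2 product=0
t=4: arr=1 -> substrate=2 bound=2 product=1
t=5: arr=1 -> substrate=2 bound=2 product=2
t=6: arr=1 -> substrate=3 bound=2 product=2
t=7: arr=2 -> substrate=5 bound=2 product=2
t=8: arr=0 -> substrate=4 bound=2 product=3
t=9: arr=0 -> substrate=3 bound=2 product=4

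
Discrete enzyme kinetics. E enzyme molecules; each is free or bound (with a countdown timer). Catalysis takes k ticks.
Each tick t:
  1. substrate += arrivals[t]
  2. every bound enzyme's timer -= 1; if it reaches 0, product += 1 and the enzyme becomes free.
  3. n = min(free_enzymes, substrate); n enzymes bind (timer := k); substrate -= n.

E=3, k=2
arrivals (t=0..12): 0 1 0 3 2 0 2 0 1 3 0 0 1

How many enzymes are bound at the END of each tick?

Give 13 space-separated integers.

t=0: arr=0 -> substrate=0 bound=0 product=0
t=1: arr=1 -> substrate=0 bound=1 product=0
t=2: arr=0 -> substrate=0 bound=1 product=0
t=3: arr=3 -> substrate=0 bound=3 product=1
t=4: arr=2 -> substrate=2 bound=3 product=1
t=5: arr=0 -> substrate=0 bound=2 product=4
t=6: arr=2 -> substrate=1 bound=3 product=4
t=7: arr=0 -> substrate=0 bound=2 product=6
t=8: arr=1 -> substrate=0 bound=2 product=7
t=9: arr=3 -> substrate=1 bound=3 product=8
t=10: arr=0 -> substrate=0 bound=3 product=9
t=11: arr=0 -> substrate=0 bound=1 product=11
t=12: arr=1 -> substrate=0 bound=1 product=12

Answer: 0 1 1 3 3 2 3 2 2 3 3 1 1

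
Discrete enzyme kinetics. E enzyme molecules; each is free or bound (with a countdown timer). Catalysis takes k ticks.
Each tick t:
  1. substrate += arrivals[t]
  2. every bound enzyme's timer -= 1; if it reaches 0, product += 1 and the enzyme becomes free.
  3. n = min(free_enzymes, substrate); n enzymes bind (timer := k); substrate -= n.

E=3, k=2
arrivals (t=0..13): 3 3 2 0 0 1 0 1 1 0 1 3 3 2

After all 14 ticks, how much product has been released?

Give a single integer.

Answer: 14

Derivation:
t=0: arr=3 -> substrate=0 bound=3 product=0
t=1: arr=3 -> substrate=3 bound=3 product=0
t=2: arr=2 -> substrate=2 bound=3 product=3
t=3: arr=0 -> substrate=2 bound=3 product=3
t=4: arr=0 -> substrate=0 bound=2 product=6
t=5: arr=1 -> substrate=0 bound=3 product=6
t=6: arr=0 -> substrate=0 bound=1 product=8
t=7: arr=1 -> substrate=0 bound=1 product=9
t=8: arr=1 -> substrate=0 bound=2 product=9
t=9: arr=0 -> substrate=0 bound=1 product=10
t=10: arr=1 -> substrate=0 bound=1 product=11
t=11: arr=3 -> substrate=1 bound=3 product=11
t=12: arr=3 -> substrate=3 bound=3 product=12
t=13: arr=2 -> substrate=3 bound=3 product=14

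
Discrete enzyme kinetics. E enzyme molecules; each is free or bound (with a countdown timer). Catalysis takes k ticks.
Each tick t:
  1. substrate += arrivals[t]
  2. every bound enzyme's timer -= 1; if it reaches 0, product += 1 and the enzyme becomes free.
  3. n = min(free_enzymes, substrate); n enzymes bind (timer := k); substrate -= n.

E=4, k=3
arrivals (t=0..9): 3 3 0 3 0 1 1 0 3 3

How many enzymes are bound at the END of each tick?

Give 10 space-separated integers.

t=0: arr=3 -> substrate=0 bound=3 product=0
t=1: arr=3 -> substrate=2 bound=4 product=0
t=2: arr=0 -> substrate=2 bound=4 product=0
t=3: arr=3 -> substrate=2 bound=4 product=3
t=4: arr=0 -> substrate=1 bound=4 product=4
t=5: arr=1 -> substrate=2 bound=4 product=4
t=6: arr=1 -> substrate=0 bound=4 product=7
t=7: arr=0 -> substrate=0 bound=3 product=8
t=8: arr=3 -> substrate=2 bound=4 product=8
t=9: arr=3 -> substrate=2 bound=4 product=11

Answer: 3 4 4 4 4 4 4 3 4 4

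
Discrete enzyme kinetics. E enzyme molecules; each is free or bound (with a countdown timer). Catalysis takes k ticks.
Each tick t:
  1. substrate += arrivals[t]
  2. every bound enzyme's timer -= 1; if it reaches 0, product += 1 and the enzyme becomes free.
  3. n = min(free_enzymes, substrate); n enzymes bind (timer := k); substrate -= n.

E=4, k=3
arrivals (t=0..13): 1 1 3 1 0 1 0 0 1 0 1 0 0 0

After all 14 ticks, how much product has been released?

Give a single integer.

t=0: arr=1 -> substrate=0 bound=1 product=0
t=1: arr=1 -> substrate=0 bound=2 product=0
t=2: arr=3 -> substrate=1 bound=4 product=0
t=3: arr=1 -> substrate=1 bound=4 product=1
t=4: arr=0 -> substrate=0 bound=4 product=2
t=5: arr=1 -> substrate=0 bound=3 product=4
t=6: arr=0 -> substrate=0 bound=2 product=5
t=7: arr=0 -> substrate=0 bound=1 product=6
t=8: arr=1 -> substrate=0 bound=1 product=7
t=9: arr=0 -> substrate=0 bound=1 product=7
t=10: arr=1 -> substrate=0 bound=2 product=7
t=11: arr=0 -> substrate=0 bound=1 product=8
t=12: arr=0 -> substrate=0 bound=1 product=8
t=13: arr=0 -> substrate=0 bound=0 product=9

Answer: 9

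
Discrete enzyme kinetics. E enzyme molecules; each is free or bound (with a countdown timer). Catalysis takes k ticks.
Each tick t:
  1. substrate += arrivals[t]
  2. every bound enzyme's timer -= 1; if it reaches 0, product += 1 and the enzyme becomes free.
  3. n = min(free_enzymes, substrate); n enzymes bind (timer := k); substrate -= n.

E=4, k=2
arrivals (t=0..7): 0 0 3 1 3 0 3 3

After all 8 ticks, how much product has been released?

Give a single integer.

t=0: arr=0 -> substrate=0 bound=0 product=0
t=1: arr=0 -> substrate=0 bound=0 product=0
t=2: arr=3 -> substrate=0 bound=3 product=0
t=3: arr=1 -> substrate=0 bound=4 product=0
t=4: arr=3 -> substrate=0 bound=4 product=3
t=5: arr=0 -> substrate=0 bound=3 product=4
t=6: arr=3 -> substrate=0 bound=3 product=7
t=7: arr=3 -> substrate=2 bound=4 product=7

Answer: 7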